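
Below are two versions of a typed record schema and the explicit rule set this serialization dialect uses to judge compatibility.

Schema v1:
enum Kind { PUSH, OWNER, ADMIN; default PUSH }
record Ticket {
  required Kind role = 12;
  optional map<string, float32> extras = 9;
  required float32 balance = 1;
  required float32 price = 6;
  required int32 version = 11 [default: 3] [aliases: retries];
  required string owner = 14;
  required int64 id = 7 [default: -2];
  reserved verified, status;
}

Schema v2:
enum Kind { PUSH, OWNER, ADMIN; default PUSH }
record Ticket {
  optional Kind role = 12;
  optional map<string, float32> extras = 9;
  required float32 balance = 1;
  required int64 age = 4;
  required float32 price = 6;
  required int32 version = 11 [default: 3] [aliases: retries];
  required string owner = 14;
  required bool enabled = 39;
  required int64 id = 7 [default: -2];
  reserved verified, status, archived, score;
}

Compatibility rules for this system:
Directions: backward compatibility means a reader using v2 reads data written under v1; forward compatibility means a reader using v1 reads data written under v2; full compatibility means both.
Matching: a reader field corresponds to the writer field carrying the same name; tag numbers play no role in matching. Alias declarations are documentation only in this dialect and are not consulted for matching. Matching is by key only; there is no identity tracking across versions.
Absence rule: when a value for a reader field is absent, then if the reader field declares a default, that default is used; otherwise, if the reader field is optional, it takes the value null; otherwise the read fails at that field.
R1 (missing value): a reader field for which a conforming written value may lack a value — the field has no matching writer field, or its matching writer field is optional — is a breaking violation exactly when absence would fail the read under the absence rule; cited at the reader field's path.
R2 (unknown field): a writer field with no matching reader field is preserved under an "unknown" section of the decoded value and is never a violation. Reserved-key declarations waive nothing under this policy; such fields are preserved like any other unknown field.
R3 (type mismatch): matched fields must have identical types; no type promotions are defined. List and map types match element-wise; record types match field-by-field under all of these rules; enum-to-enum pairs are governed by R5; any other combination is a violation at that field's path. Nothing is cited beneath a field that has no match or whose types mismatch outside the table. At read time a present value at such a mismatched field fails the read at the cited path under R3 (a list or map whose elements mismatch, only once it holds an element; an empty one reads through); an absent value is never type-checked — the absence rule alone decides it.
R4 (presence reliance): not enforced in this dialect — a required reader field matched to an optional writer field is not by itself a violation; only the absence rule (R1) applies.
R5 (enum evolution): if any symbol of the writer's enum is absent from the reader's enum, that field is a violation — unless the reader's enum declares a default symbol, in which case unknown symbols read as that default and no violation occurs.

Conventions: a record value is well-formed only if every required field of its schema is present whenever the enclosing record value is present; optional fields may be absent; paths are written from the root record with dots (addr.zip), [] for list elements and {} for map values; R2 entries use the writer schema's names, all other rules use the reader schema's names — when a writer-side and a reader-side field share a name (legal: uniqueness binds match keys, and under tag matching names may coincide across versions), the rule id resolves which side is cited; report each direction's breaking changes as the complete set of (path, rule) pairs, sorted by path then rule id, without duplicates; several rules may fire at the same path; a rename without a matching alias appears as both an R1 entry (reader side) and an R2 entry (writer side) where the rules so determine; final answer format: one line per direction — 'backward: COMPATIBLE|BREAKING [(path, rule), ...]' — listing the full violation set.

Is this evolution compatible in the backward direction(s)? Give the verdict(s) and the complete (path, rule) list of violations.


arrows below run writer -> reader for Ticket
backward analysis of Ticket with v2 as reader and v1 as writer:
  role <- role (Kind -> Kind, writer required)
  extras <- extras (map<string, float32> -> map<string, float32>, writer optional)
  balance <- balance (float32 -> float32, writer required)
  no writer field matches reader age
  price <- price (float32 -> float32, writer required)
  version <- version (int32 -> int32, writer required)
  owner <- owner (string -> string, writer required)
  no writer field matches reader enabled
  id <- id (int64 -> int64, writer required)
  rule R1 violated at age
  rule R1 violated at enabled
  => 2 violation(s): backward is BREAKING for Ticket
remaining Ticket differences; none change what is asked:
  field role in record Ticket: required changed to optional -> its effect on Ticket is confined to the forward direction, not asked

backward: BREAKING [(age, R1), (enabled, R1)]


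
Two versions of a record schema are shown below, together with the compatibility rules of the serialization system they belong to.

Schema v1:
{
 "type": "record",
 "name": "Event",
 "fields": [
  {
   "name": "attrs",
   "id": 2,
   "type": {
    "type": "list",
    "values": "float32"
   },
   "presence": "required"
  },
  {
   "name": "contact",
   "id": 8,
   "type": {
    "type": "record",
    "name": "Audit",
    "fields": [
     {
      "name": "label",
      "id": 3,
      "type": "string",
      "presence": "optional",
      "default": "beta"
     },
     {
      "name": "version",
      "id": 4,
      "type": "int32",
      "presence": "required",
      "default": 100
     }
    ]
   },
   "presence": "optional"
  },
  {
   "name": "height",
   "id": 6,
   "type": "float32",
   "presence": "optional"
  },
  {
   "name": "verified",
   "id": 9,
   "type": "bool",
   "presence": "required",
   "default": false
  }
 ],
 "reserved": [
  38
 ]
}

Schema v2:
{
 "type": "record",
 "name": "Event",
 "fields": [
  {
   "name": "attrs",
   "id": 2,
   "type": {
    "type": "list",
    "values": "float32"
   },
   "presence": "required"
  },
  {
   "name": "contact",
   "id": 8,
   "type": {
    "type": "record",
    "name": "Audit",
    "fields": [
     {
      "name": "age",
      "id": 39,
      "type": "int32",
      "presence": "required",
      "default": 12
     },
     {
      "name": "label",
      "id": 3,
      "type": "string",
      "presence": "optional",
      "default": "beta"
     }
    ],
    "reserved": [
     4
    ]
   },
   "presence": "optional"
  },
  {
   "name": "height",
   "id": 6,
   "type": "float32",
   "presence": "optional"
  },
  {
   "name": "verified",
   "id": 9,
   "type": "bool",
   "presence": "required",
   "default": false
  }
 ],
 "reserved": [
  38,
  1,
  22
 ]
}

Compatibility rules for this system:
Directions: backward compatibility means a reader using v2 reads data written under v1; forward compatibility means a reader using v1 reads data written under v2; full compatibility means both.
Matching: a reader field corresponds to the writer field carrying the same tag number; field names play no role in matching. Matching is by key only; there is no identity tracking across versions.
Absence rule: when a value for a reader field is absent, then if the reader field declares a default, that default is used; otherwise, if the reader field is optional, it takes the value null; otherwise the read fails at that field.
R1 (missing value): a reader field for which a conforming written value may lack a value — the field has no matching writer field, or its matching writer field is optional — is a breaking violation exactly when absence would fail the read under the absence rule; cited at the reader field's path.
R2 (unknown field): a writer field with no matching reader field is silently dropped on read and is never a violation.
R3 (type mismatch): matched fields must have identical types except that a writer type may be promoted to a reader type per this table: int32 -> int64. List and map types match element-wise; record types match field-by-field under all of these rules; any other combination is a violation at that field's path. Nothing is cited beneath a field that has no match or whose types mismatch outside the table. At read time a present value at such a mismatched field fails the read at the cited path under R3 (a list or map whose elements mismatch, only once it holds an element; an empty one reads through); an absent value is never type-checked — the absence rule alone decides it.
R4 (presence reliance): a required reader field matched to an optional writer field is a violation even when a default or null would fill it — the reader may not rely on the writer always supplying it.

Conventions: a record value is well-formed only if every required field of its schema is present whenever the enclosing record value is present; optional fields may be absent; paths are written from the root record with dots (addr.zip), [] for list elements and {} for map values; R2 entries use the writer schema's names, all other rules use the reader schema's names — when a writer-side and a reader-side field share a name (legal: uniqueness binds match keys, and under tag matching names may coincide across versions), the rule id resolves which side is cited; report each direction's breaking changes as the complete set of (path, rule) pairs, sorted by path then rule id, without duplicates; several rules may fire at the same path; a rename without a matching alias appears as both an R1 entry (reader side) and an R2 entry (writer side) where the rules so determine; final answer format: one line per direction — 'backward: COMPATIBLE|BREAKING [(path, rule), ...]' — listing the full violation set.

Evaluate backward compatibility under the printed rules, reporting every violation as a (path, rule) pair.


backward: COMPATIBLE []

arrows below run writer -> reader for Event
checking backward for Event: reader v2 against writer v1:
  writer required, list<float32> -> list<float32>: reader attrs maps from writer attrs
  writer optional, Audit -> Audit: reader contact maps from writer contact
  writer optional, float32 -> float32: reader height maps from writer height
  writer required, bool -> bool: reader verified maps from writer verified
  contact.age: no writer match
  writer optional, string -> string: reader contact.label maps from writer contact.label
  writer field contact.version has no reader counterpart
  => backward verdict for Event: COMPATIBLE, no violations
the rest of the Event diff is inert for this question:
  removed field version from record Audit (its key 4 joins the reserved list) -> triggers nothing under Event's printed rules — same verdict
  added field age to record Audit: required int32, tag 39, default 12 (in v2 it sits immediately before label) -> triggers nothing under Event's printed rules — same verdict


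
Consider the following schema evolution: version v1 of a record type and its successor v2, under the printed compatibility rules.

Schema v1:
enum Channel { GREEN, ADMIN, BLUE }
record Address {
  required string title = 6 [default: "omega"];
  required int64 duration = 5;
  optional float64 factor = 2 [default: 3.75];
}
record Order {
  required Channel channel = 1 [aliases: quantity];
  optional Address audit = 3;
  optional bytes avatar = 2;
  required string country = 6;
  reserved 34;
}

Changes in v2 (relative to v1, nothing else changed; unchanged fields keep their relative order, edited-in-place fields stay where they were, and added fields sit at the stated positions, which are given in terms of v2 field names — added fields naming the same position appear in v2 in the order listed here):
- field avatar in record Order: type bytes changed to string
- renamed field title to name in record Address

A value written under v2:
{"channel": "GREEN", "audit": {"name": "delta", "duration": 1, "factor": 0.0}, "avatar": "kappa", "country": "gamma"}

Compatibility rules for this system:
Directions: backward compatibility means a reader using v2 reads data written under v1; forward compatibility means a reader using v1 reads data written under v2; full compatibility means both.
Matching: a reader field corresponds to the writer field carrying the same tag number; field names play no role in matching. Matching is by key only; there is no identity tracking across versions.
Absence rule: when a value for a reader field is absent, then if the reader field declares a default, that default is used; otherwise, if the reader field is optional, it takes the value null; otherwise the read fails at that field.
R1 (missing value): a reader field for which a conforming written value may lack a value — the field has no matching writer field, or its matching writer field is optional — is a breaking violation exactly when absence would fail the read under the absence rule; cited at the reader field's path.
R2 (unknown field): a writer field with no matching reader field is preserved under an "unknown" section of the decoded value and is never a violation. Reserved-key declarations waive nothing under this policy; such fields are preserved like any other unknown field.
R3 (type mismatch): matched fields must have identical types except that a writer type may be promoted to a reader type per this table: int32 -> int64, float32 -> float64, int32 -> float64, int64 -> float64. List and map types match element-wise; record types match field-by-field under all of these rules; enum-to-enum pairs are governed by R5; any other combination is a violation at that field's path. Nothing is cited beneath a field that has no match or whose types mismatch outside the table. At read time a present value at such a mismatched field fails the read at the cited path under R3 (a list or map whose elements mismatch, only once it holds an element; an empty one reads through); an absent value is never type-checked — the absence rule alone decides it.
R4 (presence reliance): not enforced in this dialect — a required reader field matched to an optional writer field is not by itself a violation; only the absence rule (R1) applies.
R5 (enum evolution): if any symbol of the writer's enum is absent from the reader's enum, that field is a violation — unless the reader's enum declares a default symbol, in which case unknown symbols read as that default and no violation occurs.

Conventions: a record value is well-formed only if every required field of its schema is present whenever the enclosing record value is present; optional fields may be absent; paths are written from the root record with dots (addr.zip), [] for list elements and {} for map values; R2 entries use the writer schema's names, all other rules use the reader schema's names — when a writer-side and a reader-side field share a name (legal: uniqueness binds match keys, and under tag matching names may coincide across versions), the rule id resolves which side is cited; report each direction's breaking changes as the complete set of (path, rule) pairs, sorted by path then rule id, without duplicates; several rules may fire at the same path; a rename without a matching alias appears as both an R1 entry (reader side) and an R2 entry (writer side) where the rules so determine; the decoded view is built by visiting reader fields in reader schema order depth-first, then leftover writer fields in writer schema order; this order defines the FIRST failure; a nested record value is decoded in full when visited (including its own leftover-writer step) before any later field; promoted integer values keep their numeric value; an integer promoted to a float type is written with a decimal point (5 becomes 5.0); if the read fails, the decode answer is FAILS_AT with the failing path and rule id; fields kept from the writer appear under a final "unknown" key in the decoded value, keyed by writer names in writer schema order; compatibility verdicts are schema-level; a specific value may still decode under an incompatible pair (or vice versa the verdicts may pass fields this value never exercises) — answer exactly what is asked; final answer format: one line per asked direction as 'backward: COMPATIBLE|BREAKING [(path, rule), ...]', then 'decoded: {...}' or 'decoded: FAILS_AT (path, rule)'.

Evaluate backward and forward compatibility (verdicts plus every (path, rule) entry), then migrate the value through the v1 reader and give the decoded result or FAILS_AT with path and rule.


in Order below, arrows point writer -> reader
backward for Order (reader v2, writer v1):
  Channel -> Channel, writer required: channel aligns to channel
  Address -> Address, writer optional: audit aligns to audit
  bytes -> string, writer optional: avatar aligns to avatar
  string -> string, writer required: country aligns to country
  string -> string, writer required: audit.name aligns to audit.title
  int64 -> int64, writer required: audit.duration aligns to audit.duration
  float64 -> float64, writer optional: audit.factor aligns to audit.factor
  rule R3 violated at avatar
  => 1 violation(s): backward is BREAKING for Order
forward for Order (reader v1, writer v2):
  Channel -> Channel, writer required: channel aligns to channel
  Address -> Address, writer optional: audit aligns to audit
  string -> bytes, writer optional: avatar aligns to avatar
  string -> string, writer required: country aligns to country
  string -> string, writer required: audit.title aligns to audit.name
  int64 -> int64, writer required: audit.duration aligns to audit.duration
  float64 -> float64, writer optional: audit.factor aligns to audit.factor
  rule R3 violated at avatar
  => 1 violation(s): forward is BREAKING for Order
decode walk for Order under reader schema v1:
  channel := "GREEN"
  audit.title := "delta" (from writer name)
  audit.duration := 1
  audit.factor := 0.0
  read fails at avatar under R3
  => FAILS_AT (avatar, R3)

backward: BREAKING [(avatar, R3)]; forward: BREAKING [(avatar, R3)]; decoded: FAILS_AT (avatar, R3)


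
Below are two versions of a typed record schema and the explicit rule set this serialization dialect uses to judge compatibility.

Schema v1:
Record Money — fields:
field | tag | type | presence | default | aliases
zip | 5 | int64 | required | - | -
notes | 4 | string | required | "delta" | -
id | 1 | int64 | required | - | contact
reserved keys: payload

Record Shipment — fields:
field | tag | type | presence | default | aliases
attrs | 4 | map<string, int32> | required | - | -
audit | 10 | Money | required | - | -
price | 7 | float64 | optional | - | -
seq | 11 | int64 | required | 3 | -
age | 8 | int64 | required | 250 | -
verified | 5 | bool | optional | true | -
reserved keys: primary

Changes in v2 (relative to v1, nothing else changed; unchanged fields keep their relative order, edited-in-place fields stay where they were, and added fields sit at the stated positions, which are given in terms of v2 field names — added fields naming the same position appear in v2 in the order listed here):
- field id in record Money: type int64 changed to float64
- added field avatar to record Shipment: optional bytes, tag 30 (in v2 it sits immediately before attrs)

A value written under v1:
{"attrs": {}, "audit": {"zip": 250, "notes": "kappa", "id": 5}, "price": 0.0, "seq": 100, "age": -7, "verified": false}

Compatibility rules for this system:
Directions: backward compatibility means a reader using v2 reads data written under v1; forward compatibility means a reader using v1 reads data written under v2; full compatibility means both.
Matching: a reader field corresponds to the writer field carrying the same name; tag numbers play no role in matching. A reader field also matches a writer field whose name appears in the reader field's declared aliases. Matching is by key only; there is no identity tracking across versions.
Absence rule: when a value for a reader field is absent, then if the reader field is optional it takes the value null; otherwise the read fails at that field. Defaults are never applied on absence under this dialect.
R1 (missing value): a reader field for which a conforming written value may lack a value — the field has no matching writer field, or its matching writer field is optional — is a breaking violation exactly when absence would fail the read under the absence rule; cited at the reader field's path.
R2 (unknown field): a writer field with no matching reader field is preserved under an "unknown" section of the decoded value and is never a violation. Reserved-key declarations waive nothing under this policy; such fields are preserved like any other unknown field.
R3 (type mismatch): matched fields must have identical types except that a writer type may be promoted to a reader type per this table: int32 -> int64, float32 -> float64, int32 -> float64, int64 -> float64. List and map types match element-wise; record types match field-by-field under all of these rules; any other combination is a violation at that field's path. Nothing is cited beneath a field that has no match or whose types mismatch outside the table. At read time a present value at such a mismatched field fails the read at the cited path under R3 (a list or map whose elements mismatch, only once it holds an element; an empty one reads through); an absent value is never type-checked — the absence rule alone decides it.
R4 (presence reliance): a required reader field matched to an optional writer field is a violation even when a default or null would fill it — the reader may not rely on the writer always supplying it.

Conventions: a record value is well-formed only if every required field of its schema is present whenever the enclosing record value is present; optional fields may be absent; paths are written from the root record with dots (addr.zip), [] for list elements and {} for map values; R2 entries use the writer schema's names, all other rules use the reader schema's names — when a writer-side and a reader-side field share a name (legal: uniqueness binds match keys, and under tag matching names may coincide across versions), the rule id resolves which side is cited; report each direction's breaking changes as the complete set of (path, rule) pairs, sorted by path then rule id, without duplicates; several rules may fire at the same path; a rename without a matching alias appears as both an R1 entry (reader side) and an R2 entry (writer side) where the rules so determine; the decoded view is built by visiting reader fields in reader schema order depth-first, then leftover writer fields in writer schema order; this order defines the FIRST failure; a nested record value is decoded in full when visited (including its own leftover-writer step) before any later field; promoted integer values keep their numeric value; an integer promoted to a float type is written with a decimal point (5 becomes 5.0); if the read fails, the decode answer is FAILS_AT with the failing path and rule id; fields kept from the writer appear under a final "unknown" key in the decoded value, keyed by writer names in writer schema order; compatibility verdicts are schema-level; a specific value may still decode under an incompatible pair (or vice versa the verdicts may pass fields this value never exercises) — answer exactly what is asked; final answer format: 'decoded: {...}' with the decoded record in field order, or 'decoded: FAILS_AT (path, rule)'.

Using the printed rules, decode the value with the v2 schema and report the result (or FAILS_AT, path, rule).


decoded: {"avatar": null, "attrs": {}, "audit": {"zip": 250, "notes": "kappa", "id": 5.0}, "price": 0.0, "seq": 100, "age": -7, "verified": false}

in Shipment below, arrows point writer -> reader
decode (reader v2):
  avatar := null (not supplied -> null)
  attrs := {}
  audit.zip := 250
  audit.notes := "kappa"
  audit.id := 5.0 (int64 -> float64)
  price := 0.0
  seq := 100
  age := -7
  verified := false
  => decoded: {"avatar": null, "attrs": {}, "audit": {"zip": 250, "notes": "kappa", "id": 5.0}, "price": 0.0, "seq": 100, "age": -7, "verified": false}
the rest of the Shipment diff is inert for this question:
  field id in record Money: type int64 changed to float64 -> affects the rule determinations only; this particular Shipment value decodes identically


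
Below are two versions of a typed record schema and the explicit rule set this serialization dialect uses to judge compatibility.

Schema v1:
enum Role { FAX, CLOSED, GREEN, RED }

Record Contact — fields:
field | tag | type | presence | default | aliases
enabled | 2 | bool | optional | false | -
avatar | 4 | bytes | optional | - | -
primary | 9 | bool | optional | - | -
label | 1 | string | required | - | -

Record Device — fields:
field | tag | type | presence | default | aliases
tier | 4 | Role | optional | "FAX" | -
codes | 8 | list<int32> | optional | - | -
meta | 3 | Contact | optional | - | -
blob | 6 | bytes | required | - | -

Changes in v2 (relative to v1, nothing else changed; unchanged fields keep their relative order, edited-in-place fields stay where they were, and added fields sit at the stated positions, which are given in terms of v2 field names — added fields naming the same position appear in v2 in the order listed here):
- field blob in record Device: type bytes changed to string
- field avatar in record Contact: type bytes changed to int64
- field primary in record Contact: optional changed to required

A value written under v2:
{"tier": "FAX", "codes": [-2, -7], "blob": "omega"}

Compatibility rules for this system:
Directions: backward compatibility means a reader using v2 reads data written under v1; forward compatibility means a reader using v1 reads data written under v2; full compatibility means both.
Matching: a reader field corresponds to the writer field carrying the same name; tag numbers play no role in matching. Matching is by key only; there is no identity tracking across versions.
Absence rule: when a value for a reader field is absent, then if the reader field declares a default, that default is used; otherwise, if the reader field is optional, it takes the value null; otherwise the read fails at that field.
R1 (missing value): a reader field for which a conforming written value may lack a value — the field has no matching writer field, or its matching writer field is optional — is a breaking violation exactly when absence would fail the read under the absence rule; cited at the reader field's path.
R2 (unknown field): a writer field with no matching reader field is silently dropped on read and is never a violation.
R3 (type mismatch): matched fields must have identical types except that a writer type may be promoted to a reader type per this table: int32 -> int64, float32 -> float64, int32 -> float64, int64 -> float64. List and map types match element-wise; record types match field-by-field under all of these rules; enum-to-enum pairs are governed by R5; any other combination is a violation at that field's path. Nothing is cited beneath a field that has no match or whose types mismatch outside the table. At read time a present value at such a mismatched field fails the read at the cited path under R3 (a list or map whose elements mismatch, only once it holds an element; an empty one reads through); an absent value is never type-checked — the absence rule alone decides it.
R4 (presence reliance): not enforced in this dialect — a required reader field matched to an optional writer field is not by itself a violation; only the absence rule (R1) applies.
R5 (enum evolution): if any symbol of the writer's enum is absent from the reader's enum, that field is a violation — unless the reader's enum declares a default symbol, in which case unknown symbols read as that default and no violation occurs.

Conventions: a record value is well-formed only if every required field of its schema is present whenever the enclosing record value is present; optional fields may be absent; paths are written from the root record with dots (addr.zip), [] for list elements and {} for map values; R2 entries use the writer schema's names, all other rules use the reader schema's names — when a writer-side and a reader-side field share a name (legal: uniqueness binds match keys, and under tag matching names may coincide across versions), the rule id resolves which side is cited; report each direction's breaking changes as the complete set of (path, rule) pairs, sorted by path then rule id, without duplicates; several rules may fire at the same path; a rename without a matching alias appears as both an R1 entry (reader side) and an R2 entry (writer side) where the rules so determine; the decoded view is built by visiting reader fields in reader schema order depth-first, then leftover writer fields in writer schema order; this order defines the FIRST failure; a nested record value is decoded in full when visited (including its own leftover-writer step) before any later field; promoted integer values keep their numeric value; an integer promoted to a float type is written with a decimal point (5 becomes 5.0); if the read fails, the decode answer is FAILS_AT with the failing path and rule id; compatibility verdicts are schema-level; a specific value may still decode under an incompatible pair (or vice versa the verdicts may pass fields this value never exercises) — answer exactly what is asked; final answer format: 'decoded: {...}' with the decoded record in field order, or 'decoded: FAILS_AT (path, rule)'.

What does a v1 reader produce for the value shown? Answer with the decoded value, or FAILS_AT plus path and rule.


decoded: FAILS_AT (blob, R3)

each type pair in Device: writer, then reader
decoding the Device value with the v1 reader:
  tier := "FAX"
  codes := [-2, -7]
  meta := null (not supplied -> null)
  read fails at blob under R3
  => FAILS_AT (blob, R3)
checking off the Device differences that do not matter here:
  field avatar in record Contact: type bytes changed to int64 -> matters for Device compatibility verdicts, not for this value's decode
  field primary in record Contact: optional changed to required -> matters for Device compatibility verdicts, not for this value's decode


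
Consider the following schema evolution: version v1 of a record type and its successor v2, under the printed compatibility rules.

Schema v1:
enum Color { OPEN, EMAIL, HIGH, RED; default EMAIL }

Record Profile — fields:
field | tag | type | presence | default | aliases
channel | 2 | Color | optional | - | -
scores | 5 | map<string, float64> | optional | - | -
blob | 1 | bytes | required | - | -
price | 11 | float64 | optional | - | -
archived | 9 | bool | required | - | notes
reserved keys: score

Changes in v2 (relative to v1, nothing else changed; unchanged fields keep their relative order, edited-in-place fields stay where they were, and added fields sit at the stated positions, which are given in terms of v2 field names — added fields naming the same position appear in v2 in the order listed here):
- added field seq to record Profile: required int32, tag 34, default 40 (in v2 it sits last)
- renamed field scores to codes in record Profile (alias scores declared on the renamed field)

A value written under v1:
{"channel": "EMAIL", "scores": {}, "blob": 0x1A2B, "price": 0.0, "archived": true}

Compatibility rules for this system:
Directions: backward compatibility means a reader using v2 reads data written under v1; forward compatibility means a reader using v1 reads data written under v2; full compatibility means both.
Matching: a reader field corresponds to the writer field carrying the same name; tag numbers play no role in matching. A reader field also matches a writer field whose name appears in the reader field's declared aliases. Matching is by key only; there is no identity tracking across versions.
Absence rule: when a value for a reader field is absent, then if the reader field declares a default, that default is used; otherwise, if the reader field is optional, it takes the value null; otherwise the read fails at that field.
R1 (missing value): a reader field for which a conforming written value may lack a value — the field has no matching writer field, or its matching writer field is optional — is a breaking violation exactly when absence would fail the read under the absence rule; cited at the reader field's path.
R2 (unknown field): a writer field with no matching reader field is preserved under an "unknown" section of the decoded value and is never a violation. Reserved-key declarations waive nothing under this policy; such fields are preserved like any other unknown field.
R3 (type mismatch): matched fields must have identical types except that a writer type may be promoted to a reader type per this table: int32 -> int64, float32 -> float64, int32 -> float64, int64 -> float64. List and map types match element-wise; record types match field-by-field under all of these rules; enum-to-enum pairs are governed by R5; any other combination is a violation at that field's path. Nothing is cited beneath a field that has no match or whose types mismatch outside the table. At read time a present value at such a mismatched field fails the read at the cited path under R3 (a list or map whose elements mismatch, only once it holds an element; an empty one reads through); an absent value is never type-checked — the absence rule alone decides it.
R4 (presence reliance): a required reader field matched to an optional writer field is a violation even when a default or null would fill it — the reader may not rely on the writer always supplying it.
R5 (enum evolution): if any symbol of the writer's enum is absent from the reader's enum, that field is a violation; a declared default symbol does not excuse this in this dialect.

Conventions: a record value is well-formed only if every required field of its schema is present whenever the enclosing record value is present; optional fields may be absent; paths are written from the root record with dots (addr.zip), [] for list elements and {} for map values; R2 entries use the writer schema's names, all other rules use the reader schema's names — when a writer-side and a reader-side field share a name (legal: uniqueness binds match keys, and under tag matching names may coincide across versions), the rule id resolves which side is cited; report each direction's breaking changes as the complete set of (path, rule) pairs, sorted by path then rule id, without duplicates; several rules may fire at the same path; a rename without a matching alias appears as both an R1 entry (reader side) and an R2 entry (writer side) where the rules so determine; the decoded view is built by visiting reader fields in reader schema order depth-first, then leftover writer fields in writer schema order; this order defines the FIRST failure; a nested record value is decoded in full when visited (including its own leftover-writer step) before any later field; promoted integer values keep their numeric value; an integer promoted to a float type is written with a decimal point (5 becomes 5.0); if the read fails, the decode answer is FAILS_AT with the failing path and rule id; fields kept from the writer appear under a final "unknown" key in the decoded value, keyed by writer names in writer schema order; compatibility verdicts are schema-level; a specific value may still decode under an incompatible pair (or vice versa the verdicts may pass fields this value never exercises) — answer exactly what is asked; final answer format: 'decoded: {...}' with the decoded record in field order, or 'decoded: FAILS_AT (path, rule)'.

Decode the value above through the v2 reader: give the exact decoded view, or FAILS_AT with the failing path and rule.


decoded: {"channel": "EMAIL", "codes": {}, "blob": 0x1A2B, "price": 0.0, "archived": true, "seq": 40}

in Profile below, arrows point writer -> reader
decoding the Profile value with the v2 reader:
  channel := "EMAIL"
  codes := {} (from writer scores)
  blob := 0x1A2B
  price := 0.0
  archived := true
  seq := 40 (absent -> default)
  => decoded: {"channel": "EMAIL", "codes": {}, "blob": 0x1A2B, "price": 0.0, "archived": true, "seq": 40}


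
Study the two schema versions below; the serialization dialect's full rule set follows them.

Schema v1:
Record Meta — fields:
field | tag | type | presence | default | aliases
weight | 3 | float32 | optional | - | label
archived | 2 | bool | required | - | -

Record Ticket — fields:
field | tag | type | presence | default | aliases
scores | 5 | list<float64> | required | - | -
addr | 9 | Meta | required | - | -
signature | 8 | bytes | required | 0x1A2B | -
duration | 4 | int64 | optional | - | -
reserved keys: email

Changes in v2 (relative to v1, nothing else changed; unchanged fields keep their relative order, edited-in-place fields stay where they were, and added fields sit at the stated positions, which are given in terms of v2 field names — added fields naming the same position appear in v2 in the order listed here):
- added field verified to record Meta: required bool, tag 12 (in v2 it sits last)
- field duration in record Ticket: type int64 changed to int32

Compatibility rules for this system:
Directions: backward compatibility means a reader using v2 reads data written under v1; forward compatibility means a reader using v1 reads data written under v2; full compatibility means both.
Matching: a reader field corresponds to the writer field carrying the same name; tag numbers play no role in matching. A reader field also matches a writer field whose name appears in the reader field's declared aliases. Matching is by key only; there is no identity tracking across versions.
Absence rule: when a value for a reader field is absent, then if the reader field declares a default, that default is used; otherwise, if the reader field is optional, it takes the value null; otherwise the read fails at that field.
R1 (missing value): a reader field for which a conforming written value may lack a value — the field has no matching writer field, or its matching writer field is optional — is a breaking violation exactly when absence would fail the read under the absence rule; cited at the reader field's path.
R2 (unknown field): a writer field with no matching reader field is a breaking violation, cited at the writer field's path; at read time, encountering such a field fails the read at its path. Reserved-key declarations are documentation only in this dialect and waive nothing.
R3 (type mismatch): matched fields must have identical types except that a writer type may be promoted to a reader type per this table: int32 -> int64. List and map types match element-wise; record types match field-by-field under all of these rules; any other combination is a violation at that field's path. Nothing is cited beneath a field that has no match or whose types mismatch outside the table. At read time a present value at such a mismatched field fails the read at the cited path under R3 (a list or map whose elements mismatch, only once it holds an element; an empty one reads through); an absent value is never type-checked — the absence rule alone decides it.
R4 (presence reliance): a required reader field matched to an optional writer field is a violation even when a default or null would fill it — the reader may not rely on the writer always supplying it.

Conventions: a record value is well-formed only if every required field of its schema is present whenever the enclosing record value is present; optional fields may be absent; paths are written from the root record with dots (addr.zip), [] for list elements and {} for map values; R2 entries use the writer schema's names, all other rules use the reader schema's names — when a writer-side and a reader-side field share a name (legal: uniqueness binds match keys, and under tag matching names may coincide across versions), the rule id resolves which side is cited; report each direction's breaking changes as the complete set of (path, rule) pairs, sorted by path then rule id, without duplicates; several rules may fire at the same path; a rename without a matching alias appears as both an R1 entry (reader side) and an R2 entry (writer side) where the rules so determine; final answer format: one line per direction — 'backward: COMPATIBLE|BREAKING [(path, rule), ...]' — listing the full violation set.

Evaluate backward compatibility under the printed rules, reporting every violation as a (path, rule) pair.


the writer's type comes first in each Ticket pair
backward pass over Ticket, reader schema v2, writer schema v1:
  list<float64> -> list<float64>, writer required: scores aligns to scores
  Meta -> Meta, writer required: addr aligns to addr
  bytes -> bytes, writer required: signature aligns to signature
  int64 -> int32, writer optional: duration aligns to duration
  float32 -> float32, writer optional: addr.weight aligns to addr.weight
  bool -> bool, writer required: addr.archived aligns to addr.archived
  addr.verified: no writer-side match
  breaking: (addr.verified, R1)
  breaking: (duration, R3)
  => backward: BREAKING (2)

backward: BREAKING [(addr.verified, R1), (duration, R3)]
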